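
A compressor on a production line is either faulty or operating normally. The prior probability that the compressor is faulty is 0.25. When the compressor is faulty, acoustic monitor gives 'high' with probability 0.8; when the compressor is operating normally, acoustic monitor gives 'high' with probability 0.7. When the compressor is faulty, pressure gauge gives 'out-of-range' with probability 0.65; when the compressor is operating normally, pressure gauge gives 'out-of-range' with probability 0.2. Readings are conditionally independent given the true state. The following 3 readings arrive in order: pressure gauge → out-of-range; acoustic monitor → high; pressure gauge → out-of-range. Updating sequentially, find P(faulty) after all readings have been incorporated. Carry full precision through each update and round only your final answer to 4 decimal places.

After pressure gauge='out-of-range': P(faulty) = 0.65·0.2500 / (0.65·0.2500 + 0.2·0.7500) ≈ 0.5200
After acoustic monitor='high': P(faulty) = 0.8·0.5200 / (0.8·0.5200 + 0.7·0.4800) ≈ 0.5532
After pressure gauge='out-of-range': P(faulty) = 0.65·0.5532 / (0.65·0.5532 + 0.2·0.4468) ≈ 0.8009

0.8009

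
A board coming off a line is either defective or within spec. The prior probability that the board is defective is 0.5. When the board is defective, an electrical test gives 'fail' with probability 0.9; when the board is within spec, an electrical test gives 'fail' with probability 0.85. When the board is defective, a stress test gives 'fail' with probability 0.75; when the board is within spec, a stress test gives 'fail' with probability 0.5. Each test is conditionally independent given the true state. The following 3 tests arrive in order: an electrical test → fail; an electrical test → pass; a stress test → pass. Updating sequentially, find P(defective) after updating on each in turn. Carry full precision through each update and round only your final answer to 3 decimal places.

0.261

After an electrical test='fail': P(defective) = 0.9·0.5000 / (0.9·0.5000 + 0.85·0.5000) ≈ 0.5143
After an electrical test='pass': P(defective) = 0.1·0.5143 / (0.1·0.5143 + 0.15·0.4857) ≈ 0.4138
After a stress test='pass': P(defective) = 0.25·0.4138 / (0.25·0.4138 + 0.5·0.5862) ≈ 0.2609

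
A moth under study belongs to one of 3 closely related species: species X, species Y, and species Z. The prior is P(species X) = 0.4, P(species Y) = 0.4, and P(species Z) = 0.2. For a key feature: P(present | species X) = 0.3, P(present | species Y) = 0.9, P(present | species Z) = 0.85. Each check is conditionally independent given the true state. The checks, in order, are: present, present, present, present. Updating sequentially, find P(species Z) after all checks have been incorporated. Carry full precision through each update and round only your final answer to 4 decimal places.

0.2821

After 'present': normaliser = 0.3·0.4000 + 0.9·0.4000 + 0.85·0.2000; P(species X) ≈ 0.1846, P(species Y) ≈ 0.5538, P(species Z) ≈ 0.2615
After 'present': normaliser = 0.3·0.1846 + 0.9·0.5538 + 0.85·0.2615; P(species X) ≈ 0.0714, P(species Y) ≈ 0.6422, P(species Z) ≈ 0.2864
After 'present': normaliser = 0.3·0.0714 + 0.9·0.6422 + 0.85·0.2864; P(species X) ≈ 0.0254, P(species Y) ≈ 0.6858, P(species Z) ≈ 0.2888
After 'present': normaliser = 0.3·0.0254 + 0.9·0.6858 + 0.85·0.2888; P(species X) ≈ 0.0088, P(species Y) ≈ 0.7091, P(species Z) ≈ 0.2821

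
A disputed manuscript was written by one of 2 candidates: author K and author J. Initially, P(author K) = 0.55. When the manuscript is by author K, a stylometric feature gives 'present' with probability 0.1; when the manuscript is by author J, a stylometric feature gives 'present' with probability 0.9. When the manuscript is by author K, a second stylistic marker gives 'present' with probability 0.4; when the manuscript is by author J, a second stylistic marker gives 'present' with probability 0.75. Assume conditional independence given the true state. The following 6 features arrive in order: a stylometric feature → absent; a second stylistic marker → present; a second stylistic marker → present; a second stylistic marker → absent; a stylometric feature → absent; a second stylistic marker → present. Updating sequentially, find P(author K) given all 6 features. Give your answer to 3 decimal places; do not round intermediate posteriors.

0.973

Apply Bayes' rule sequentially, carrying P(author K) forward.
After a stylometric feature='absent': P(author K) = 0.9·0.5500 / (0.9·0.5500 + 0.1·0.4500) ≈ 0.9167
After a second stylistic marker='present': P(author K) = 0.4·0.9167 / (0.4·0.9167 + 0.75·0.0833) ≈ 0.8544
After a second stylistic marker='present': P(author K) = 0.4·0.8544 / (0.4·0.8544 + 0.75·0.1456) ≈ 0.7578
After a second stylistic marker='absent': P(author K) = 0.6·0.7578 / (0.6·0.7578 + 0.25·0.2422) ≈ 0.8825
After a stylometric feature='absent': P(author K) = 0.9·0.8825 / (0.9·0.8825 + 0.1·0.1175) ≈ 0.9854
After a second stylistic marker='present': P(author K) = 0.4·0.9854 / (0.4·0.9854 + 0.75·0.0146) ≈ 0.9730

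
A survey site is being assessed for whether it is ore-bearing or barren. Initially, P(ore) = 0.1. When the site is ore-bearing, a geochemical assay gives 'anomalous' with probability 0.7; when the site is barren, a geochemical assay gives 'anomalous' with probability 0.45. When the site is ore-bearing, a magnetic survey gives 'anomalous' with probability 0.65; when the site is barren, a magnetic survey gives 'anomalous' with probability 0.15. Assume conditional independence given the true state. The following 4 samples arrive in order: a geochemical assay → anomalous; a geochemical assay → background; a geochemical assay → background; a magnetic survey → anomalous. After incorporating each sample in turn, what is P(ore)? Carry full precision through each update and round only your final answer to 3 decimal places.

Each posterior becomes the prior for the next update.
After a geochemical assay='anomalous': P(ore) = 0.7·0.1000 / (0.7·0.1000 + 0.45·0.9000) ≈ 0.1474
After a geochemical assay='background': P(ore) = 0.3·0.1474 / (0.3·0.1474 + 0.55·0.8526) ≈ 0.0862
After a geochemical assay='background': P(ore) = 0.3·0.0862 / (0.3·0.0862 + 0.55·0.9138) ≈ 0.0489
After a magnetic survey='anomalous': P(ore) = 0.65·0.0489 / (0.65·0.0489 + 0.15·0.9511) ≈ 0.1822

0.182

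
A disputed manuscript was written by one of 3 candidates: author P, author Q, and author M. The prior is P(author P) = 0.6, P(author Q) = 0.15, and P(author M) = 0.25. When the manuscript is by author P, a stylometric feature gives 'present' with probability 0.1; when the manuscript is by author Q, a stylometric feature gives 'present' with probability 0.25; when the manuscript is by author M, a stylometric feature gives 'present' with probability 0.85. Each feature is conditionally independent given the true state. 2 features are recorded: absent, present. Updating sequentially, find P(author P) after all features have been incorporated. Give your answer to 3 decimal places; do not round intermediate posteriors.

0.474

After 'absent': normaliser = 0.9·0.6000 + 0.75·0.1500 + 0.15·0.2500; P(author P) ≈ 0.7826, P(author Q) ≈ 0.1630, P(author M) ≈ 0.0543
After 'present': normaliser = 0.1·0.7826 + 0.25·0.1630 + 0.85·0.0543; P(author P) ≈ 0.4737, P(author Q) ≈ 0.2467, P(author M) ≈ 0.2796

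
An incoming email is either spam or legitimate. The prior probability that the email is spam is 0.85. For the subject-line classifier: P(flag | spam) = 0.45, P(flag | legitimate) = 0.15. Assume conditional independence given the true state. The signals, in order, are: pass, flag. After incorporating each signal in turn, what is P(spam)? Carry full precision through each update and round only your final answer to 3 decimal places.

0.917

After 'pass': P(spam) = 0.55·0.8500 / (0.55·0.8500 + 0.85·0.1500) ≈ 0.7857
After 'flag': P(spam) = 0.45·0.7857 / (0.45·0.7857 + 0.15·0.2143) ≈ 0.9167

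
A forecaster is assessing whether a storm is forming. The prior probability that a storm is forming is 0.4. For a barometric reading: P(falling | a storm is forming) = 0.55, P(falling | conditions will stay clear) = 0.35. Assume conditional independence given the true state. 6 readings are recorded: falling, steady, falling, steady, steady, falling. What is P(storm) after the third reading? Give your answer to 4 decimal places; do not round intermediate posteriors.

After 'falling': P(storm) = 0.55·0.4000 / (0.55·0.4000 + 0.35·0.6000) ≈ 0.5116
After 'steady': P(storm) = 0.45·0.5116 / (0.45·0.5116 + 0.65·0.4884) ≈ 0.4204
After 'falling': P(storm) = 0.55·0.4204 / (0.55·0.4204 + 0.35·0.5796) ≈ 0.5326

0.5326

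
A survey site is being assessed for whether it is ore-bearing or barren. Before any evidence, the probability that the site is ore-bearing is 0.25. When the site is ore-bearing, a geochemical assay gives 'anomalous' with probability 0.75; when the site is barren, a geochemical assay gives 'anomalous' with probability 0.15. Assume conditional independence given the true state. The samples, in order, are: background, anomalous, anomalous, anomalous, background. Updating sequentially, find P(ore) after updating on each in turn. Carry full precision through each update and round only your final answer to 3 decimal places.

0.783

After 'background': P(ore) = 0.25·0.2500 / (0.25·0.2500 + 0.85·0.7500) ≈ 0.0893
After 'anomalous': P(ore) = 0.75·0.0893 / (0.75·0.0893 + 0.15·0.9107) ≈ 0.3289
After 'anomalous': P(ore) = 0.75·0.3289 / (0.75·0.3289 + 0.15·0.6711) ≈ 0.7102
After 'anomalous': P(ore) = 0.75·0.7102 / (0.75·0.7102 + 0.15·0.2898) ≈ 0.9246
After 'background': P(ore) = 0.25·0.9246 / (0.25·0.9246 + 0.85·0.0754) ≈ 0.7828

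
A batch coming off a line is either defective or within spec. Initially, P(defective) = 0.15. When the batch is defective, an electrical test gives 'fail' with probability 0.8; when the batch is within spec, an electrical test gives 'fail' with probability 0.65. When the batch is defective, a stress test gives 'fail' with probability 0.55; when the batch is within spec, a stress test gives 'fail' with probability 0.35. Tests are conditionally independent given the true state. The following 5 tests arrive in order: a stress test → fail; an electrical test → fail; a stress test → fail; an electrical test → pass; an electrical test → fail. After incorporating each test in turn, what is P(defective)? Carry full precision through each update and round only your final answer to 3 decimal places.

Each posterior becomes the prior for the next update.
After a stress test='fail': P(defective) = 0.55·0.1500 / (0.55·0.1500 + 0.35·0.8500) ≈ 0.2171
After an electrical test='fail': P(defective) = 0.8·0.2171 / (0.8·0.2171 + 0.65·0.7829) ≈ 0.2545
After a stress test='fail': P(defective) = 0.55·0.2545 / (0.55·0.2545 + 0.35·0.7455) ≈ 0.3491
After an electrical test='pass': P(defective) = 0.2·0.3491 / (0.2·0.3491 + 0.35·0.6509) ≈ 0.2346
After an electrical test='fail': P(defective) = 0.8·0.2346 / (0.8·0.2346 + 0.65·0.7654) ≈ 0.2739

0.274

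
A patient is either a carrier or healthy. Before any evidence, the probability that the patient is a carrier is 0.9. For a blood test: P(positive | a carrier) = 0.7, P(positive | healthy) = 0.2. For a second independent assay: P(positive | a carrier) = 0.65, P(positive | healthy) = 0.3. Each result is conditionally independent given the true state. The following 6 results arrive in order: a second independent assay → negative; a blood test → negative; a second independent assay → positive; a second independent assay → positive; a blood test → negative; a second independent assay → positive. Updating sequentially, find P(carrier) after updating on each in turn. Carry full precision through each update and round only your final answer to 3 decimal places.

After a second independent assay='negative': P(carrier) = 0.35·0.9000 / (0.35·0.9000 + 0.7·0.1000) ≈ 0.8182
After a blood test='negative': P(carrier) = 0.3·0.8182 / (0.3·0.8182 + 0.8·0.1818) ≈ 0.6279
After a second independent assay='positive': P(carrier) = 0.65·0.6279 / (0.65·0.6279 + 0.3·0.3721) ≈ 0.7852
After a second independent assay='positive': P(carrier) = 0.65·0.7852 / (0.65·0.7852 + 0.3·0.2148) ≈ 0.8879
After a blood test='negative': P(carrier) = 0.3·0.8879 / (0.3·0.8879 + 0.8·0.1121) ≈ 0.7482
After a second independent assay='positive': P(carrier) = 0.65·0.7482 / (0.65·0.7482 + 0.3·0.2518) ≈ 0.8655

0.866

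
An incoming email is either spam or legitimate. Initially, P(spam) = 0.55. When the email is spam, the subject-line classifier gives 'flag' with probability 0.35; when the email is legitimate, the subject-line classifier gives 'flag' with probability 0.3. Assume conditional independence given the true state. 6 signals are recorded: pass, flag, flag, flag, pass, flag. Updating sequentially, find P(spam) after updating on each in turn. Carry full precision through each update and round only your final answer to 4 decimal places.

After 'pass': P(spam) = 0.65·0.5500 / (0.65·0.5500 + 0.7·0.4500) ≈ 0.5316
After 'flag': P(spam) = 0.35·0.5316 / (0.35·0.5316 + 0.3·0.4684) ≈ 0.5697
After 'flag': P(spam) = 0.35·0.5697 / (0.35·0.5697 + 0.3·0.4303) ≈ 0.6070
After 'flag': P(spam) = 0.35·0.6070 / (0.35·0.6070 + 0.3·0.3930) ≈ 0.6431
After 'pass': P(spam) = 0.65·0.6431 / (0.65·0.6431 + 0.7·0.3569) ≈ 0.6260
After 'flag': P(spam) = 0.35·0.6260 / (0.35·0.6260 + 0.3·0.3740) ≈ 0.6613

0.6613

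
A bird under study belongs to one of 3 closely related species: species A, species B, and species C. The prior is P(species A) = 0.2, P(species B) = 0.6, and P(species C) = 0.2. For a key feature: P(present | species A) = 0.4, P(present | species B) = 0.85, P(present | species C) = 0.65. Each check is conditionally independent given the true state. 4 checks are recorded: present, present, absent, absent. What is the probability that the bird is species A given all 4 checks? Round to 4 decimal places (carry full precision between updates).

Apply Bayes' rule sequentially, carrying P(species A) forward.
After 'present': normaliser = 0.4·0.2000 + 0.85·0.6000 + 0.65·0.2000; P(species A) ≈ 0.1111, P(species B) ≈ 0.7083, P(species C) ≈ 0.1806
After 'present': normaliser = 0.4·0.1111 + 0.85·0.7083 + 0.65·0.1806; P(species A) ≈ 0.0582, P(species B) ≈ 0.7882, P(species C) ≈ 0.1536
After 'absent': normaliser = 0.6·0.0582 + 0.15·0.7882 + 0.35·0.1536; P(species A) ≈ 0.1687, P(species B) ≈ 0.5714, P(species C) ≈ 0.2599
After 'absent': normaliser = 0.6·0.1687 + 0.15·0.5714 + 0.35·0.2599; P(species A) ≈ 0.3643, P(species B) ≈ 0.3084, P(species C) ≈ 0.3273

0.3643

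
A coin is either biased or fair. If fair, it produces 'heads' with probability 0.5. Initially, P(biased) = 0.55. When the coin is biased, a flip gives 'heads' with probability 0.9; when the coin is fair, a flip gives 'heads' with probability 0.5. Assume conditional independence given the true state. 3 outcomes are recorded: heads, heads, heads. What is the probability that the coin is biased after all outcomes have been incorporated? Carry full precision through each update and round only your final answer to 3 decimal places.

Apply Bayes' rule sequentially, carrying P(biased) forward.
After 'heads': P(biased) = 0.9·0.5500 / (0.9·0.5500 + 0.5·0.4500) ≈ 0.6875
After 'heads': P(biased) = 0.9·0.6875 / (0.9·0.6875 + 0.5·0.3125) ≈ 0.7984
After 'heads': P(biased) = 0.9·0.7984 / (0.9·0.7984 + 0.5·0.2016) ≈ 0.8770

0.877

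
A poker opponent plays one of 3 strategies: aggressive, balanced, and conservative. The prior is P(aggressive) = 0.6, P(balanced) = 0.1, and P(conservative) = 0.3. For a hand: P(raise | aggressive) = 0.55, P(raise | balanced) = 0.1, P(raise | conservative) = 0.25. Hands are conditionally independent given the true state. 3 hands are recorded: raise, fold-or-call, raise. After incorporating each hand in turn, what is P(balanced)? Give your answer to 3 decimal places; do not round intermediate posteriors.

After 'raise': normaliser = 0.55·0.6000 + 0.1·0.1000 + 0.25·0.3000; P(aggressive) ≈ 0.7952, P(balanced) ≈ 0.0241, P(conservative) ≈ 0.1807
After 'fold-or-call': normaliser = 0.45·0.7952 + 0.9·0.0241 + 0.75·0.1807; P(aggressive) ≈ 0.6947, P(balanced) ≈ 0.0421, P(conservative) ≈ 0.2632
After 'raise': normaliser = 0.55·0.6947 + 0.1·0.0421 + 0.25·0.2632; P(aggressive) ≈ 0.8452, P(balanced) ≈ 0.0093, P(conservative) ≈ 0.1455

0.009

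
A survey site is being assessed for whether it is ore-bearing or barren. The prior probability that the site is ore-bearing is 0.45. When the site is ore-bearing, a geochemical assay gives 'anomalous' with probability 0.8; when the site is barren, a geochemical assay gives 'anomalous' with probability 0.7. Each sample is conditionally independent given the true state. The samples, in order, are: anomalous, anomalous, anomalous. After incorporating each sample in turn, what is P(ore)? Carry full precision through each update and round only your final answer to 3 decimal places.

Apply Bayes' rule sequentially, carrying P(ore) forward.
After 'anomalous': P(ore) = 0.8·0.4500 / (0.8·0.4500 + 0.7·0.5500) ≈ 0.4832
After 'anomalous': P(ore) = 0.8·0.4832 / (0.8·0.4832 + 0.7·0.5168) ≈ 0.5166
After 'anomalous': P(ore) = 0.8·0.5166 / (0.8·0.5166 + 0.7·0.4834) ≈ 0.5498

0.550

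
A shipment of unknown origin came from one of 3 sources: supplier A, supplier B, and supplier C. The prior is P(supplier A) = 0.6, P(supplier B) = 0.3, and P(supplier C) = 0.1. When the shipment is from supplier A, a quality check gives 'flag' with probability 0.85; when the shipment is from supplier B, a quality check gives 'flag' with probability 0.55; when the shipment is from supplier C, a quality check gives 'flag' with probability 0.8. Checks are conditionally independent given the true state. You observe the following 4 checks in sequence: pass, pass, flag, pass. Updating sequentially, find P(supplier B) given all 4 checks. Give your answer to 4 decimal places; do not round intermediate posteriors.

0.8643

After 'pass': normaliser = 0.15·0.6000 + 0.45·0.3000 + 0.2·0.1000; P(supplier A) ≈ 0.3673, P(supplier B) ≈ 0.5510, P(supplier C) ≈ 0.0816
After 'pass': normaliser = 0.15·0.3673 + 0.45·0.5510 + 0.2·0.0816; P(supplier A) ≈ 0.1725, P(supplier B) ≈ 0.7764, P(supplier C) ≈ 0.0511
After 'flag': normaliser = 0.85·0.1725 + 0.55·0.7764 + 0.8·0.0511; P(supplier A) ≈ 0.2386, P(supplier B) ≈ 0.6948, P(supplier C) ≈ 0.0665
After 'pass': normaliser = 0.15·0.2386 + 0.45·0.6948 + 0.2·0.0665; P(supplier A) ≈ 0.0989, P(supplier B) ≈ 0.8643, P(supplier C) ≈ 0.0368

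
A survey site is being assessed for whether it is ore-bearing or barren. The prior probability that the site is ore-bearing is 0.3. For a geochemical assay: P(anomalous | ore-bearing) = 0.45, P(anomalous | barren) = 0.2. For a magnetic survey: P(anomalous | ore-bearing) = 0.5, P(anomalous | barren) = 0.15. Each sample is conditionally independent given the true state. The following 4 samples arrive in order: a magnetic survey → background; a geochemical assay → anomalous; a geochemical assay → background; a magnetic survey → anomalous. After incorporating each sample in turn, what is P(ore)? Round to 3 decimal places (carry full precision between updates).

0.565

After a magnetic survey='background': P(ore) = 0.5·0.3000 / (0.5·0.3000 + 0.85·0.7000) ≈ 0.2013
After a geochemical assay='anomalous': P(ore) = 0.45·0.2013 / (0.45·0.2013 + 0.2·0.7987) ≈ 0.3619
After a geochemical assay='background': P(ore) = 0.55·0.3619 / (0.55·0.3619 + 0.8·0.6381) ≈ 0.2806
After a magnetic survey='anomalous': P(ore) = 0.5·0.2806 / (0.5·0.2806 + 0.15·0.7194) ≈ 0.5652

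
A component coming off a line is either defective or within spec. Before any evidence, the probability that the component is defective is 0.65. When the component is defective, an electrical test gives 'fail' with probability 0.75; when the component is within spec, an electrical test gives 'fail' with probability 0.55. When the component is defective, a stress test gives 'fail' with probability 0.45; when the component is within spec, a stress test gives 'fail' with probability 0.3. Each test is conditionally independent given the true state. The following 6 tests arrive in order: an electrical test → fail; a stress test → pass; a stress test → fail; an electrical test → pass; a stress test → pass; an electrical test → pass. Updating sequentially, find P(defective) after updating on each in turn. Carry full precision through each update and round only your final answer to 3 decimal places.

After an electrical test='fail': P(defective) = 0.75·0.6500 / (0.75·0.6500 + 0.55·0.3500) ≈ 0.7169
After a stress test='pass': P(defective) = 0.55·0.7169 / (0.55·0.7169 + 0.7·0.2831) ≈ 0.6655
After a stress test='fail': P(defective) = 0.45·0.6655 / (0.45·0.6655 + 0.3·0.3345) ≈ 0.7490
After an electrical test='pass': P(defective) = 0.25·0.7490 / (0.25·0.7490 + 0.45·0.2510) ≈ 0.6238
After a stress test='pass': P(defective) = 0.55·0.6238 / (0.55·0.6238 + 0.7·0.3762) ≈ 0.5658
After an electrical test='pass': P(defective) = 0.25·0.5658 / (0.25·0.5658 + 0.45·0.4342) ≈ 0.4199

0.420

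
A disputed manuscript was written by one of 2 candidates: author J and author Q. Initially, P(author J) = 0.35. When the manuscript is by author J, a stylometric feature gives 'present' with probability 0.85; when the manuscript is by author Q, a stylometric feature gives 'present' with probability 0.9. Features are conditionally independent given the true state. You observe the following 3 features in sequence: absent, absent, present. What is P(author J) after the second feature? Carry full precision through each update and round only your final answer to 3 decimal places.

0.548

Apply Bayes' rule sequentially, carrying P(author J) forward.
After 'absent': P(author J) = 0.15·0.3500 / (0.15·0.3500 + 0.1·0.6500) ≈ 0.4468
After 'absent': P(author J) = 0.15·0.4468 / (0.15·0.4468 + 0.1·0.5532) ≈ 0.5478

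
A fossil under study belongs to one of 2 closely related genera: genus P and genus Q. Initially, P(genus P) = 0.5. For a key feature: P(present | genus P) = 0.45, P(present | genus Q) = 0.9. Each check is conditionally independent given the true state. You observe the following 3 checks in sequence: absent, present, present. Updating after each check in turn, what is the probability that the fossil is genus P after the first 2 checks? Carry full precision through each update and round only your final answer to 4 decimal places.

0.7333

After 'absent': P(genus P) = 0.55·0.5000 / (0.55·0.5000 + 0.1·0.5000) ≈ 0.8462
After 'present': P(genus P) = 0.45·0.8462 / (0.45·0.8462 + 0.9·0.1538) ≈ 0.7333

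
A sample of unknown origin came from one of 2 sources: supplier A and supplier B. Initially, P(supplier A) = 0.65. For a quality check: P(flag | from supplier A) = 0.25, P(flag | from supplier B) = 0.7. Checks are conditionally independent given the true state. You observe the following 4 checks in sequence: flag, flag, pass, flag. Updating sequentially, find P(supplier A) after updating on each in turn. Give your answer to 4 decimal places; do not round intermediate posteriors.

0.1746

Apply Bayes' rule sequentially, carrying P(supplier A) forward.
After 'flag': P(supplier A) = 0.25·0.6500 / (0.25·0.6500 + 0.7·0.3500) ≈ 0.3988
After 'flag': P(supplier A) = 0.25·0.3988 / (0.25·0.3988 + 0.7·0.6012) ≈ 0.1915
After 'pass': P(supplier A) = 0.75·0.1915 / (0.75·0.1915 + 0.3·0.8085) ≈ 0.3719
After 'flag': P(supplier A) = 0.25·0.3719 / (0.25·0.3719 + 0.7·0.6281) ≈ 0.1746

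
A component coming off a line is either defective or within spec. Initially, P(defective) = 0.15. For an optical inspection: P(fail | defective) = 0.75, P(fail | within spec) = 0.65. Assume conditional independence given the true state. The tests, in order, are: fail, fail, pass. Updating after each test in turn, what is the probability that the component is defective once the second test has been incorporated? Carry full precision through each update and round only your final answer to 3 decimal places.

Each posterior becomes the prior for the next update.
After 'fail': P(defective) = 0.75·0.1500 / (0.75·0.1500 + 0.65·0.8500) ≈ 0.1692
After 'fail': P(defective) = 0.75·0.1692 / (0.75·0.1692 + 0.65·0.8308) ≈ 0.1902

0.190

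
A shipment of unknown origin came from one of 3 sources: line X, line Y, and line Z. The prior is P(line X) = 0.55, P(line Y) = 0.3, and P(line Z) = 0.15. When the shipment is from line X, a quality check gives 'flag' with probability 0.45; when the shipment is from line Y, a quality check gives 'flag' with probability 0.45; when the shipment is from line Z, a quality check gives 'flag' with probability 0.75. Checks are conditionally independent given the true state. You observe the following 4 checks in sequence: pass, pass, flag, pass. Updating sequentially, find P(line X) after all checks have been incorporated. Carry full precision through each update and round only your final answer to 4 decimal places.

0.6297

After 'pass': normaliser = 0.55·0.5500 + 0.55·0.3000 + 0.25·0.1500; P(line X) ≈ 0.5990, P(line Y) ≈ 0.3267, P(line Z) ≈ 0.0743
After 'pass': normaliser = 0.55·0.5990 + 0.55·0.3267 + 0.25·0.0743; P(line X) ≈ 0.6243, P(line Y) ≈ 0.3405, P(line Z) ≈ 0.0352
After 'flag': normaliser = 0.45·0.6243 + 0.45·0.3405 + 0.75·0.0352; P(line X) ≈ 0.6100, P(line Y) ≈ 0.3327, P(line Z) ≈ 0.0573
After 'pass': normaliser = 0.55·0.6100 + 0.55·0.3327 + 0.25·0.0573; P(line X) ≈ 0.6297, P(line Y) ≈ 0.3435, P(line Z) ≈ 0.0269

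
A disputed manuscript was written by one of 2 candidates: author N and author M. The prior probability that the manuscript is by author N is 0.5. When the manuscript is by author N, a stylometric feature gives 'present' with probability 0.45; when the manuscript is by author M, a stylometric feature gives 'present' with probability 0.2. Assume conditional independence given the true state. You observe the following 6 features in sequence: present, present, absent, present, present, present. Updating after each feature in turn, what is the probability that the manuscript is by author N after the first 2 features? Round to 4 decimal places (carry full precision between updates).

Apply Bayes' rule sequentially, carrying P(author N) forward.
After 'present': P(author N) = 0.45·0.5000 / (0.45·0.5000 + 0.2·0.5000) ≈ 0.6923
After 'present': P(author N) = 0.45·0.6923 / (0.45·0.6923 + 0.2·0.3077) ≈ 0.8351

0.8351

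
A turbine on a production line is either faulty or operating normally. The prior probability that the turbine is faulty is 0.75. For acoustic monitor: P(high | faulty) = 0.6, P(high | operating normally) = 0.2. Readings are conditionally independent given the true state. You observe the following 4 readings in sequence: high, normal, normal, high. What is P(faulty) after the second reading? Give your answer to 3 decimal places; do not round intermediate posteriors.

0.818

After 'high': P(faulty) = 0.6·0.7500 / (0.6·0.7500 + 0.2·0.2500) ≈ 0.9000
After 'normal': P(faulty) = 0.4·0.9000 / (0.4·0.9000 + 0.8·0.1000) ≈ 0.8182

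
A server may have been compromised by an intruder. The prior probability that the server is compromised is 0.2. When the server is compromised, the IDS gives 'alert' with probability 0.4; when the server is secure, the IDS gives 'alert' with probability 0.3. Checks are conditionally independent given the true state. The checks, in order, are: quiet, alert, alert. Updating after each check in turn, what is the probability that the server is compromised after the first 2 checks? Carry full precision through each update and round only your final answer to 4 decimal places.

0.2222

After 'quiet': P(compromised) = 0.6·0.2000 / (0.6·0.2000 + 0.7·0.8000) ≈ 0.1765
After 'alert': P(compromised) = 0.4·0.1765 / (0.4·0.1765 + 0.3·0.8235) ≈ 0.2222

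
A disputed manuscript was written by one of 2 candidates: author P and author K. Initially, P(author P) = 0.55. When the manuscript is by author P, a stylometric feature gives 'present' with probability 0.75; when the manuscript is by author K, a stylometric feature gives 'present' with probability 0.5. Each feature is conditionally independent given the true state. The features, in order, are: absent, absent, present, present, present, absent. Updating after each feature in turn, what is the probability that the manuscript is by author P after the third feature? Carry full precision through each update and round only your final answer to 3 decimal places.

After 'absent': P(author P) = 0.25·0.5500 / (0.25·0.5500 + 0.5·0.4500) ≈ 0.3793
After 'absent': P(author P) = 0.25·0.3793 / (0.25·0.3793 + 0.5·0.6207) ≈ 0.2340
After 'present': P(author P) = 0.75·0.2340 / (0.75·0.2340 + 0.5·0.7660) ≈ 0.3143

0.314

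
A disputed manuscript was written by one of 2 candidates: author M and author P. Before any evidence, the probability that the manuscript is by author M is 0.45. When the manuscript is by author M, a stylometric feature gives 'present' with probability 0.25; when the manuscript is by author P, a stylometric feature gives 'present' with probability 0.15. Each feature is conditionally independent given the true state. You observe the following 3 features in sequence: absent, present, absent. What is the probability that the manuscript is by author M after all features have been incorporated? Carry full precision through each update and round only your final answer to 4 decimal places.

0.5150

After 'absent': P(author M) = 0.75·0.4500 / (0.75·0.4500 + 0.85·0.5500) ≈ 0.4193
After 'present': P(author M) = 0.25·0.4193 / (0.25·0.4193 + 0.15·0.5807) ≈ 0.5461
After 'absent': P(author M) = 0.75·0.5461 / (0.75·0.5461 + 0.85·0.4539) ≈ 0.5150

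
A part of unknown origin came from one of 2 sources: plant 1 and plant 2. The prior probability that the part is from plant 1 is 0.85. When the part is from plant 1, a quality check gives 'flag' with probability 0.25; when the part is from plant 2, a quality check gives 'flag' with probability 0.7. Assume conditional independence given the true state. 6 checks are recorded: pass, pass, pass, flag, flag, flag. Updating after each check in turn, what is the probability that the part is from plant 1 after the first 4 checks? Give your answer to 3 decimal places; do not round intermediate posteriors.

0.969

Each posterior becomes the prior for the next update.
After 'pass': P(plant 1) = 0.75·0.8500 / (0.75·0.8500 + 0.3·0.1500) ≈ 0.9341
After 'pass': P(plant 1) = 0.75·0.9341 / (0.75·0.9341 + 0.3·0.0659) ≈ 0.9725
After 'pass': P(plant 1) = 0.75·0.9725 / (0.75·0.9725 + 0.3·0.0275) ≈ 0.9888
After 'flag': P(plant 1) = 0.25·0.9888 / (0.25·0.9888 + 0.7·0.0112) ≈ 0.9693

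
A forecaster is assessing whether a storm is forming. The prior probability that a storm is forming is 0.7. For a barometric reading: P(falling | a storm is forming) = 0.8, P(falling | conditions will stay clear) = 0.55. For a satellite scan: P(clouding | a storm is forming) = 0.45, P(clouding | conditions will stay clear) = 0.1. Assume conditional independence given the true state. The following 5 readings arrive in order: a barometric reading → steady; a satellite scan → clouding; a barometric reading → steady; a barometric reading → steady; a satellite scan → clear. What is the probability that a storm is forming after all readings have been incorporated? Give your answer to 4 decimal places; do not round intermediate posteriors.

After a barometric reading='steady': P(storm) = 0.2·0.7000 / (0.2·0.7000 + 0.45·0.3000) ≈ 0.5091
After a satellite scan='clouding': P(storm) = 0.45·0.5091 / (0.45·0.5091 + 0.1·0.4909) ≈ 0.8235
After a barometric reading='steady': P(storm) = 0.2·0.8235 / (0.2·0.8235 + 0.45·0.1765) ≈ 0.6747
After a barometric reading='steady': P(storm) = 0.2·0.6747 / (0.2·0.6747 + 0.45·0.3253) ≈ 0.4797
After a satellite scan='clear': P(storm) = 0.55·0.4797 / (0.55·0.4797 + 0.9·0.5203) ≈ 0.3603

0.3603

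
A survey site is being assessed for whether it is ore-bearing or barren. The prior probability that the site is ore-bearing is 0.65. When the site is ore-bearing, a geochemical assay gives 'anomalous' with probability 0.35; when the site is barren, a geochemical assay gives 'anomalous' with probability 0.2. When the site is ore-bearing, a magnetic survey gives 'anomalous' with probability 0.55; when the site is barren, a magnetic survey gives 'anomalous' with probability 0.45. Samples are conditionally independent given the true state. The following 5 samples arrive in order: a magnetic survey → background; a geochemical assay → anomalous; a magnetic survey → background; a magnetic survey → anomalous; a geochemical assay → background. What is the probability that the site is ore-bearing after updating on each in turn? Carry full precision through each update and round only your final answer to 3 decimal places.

After a magnetic survey='background': P(ore) = 0.45·0.6500 / (0.45·0.6500 + 0.55·0.3500) ≈ 0.6031
After a geochemical assay='anomalous': P(ore) = 0.35·0.6031 / (0.35·0.6031 + 0.2·0.3969) ≈ 0.7267
After a magnetic survey='background': P(ore) = 0.45·0.7267 / (0.45·0.7267 + 0.55·0.2733) ≈ 0.6851
After a magnetic survey='anomalous': P(ore) = 0.55·0.6851 / (0.55·0.6851 + 0.45·0.3149) ≈ 0.7267
After a geochemical assay='background': P(ore) = 0.65·0.7267 / (0.65·0.7267 + 0.8·0.2733) ≈ 0.6836

0.684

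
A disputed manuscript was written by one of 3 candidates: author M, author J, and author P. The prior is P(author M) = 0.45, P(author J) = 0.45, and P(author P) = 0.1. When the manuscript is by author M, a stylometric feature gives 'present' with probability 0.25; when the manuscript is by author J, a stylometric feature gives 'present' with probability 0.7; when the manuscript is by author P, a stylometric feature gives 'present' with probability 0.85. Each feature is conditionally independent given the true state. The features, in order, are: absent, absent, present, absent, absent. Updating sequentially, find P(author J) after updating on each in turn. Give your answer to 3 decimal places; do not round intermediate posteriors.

0.067

After 'absent': normaliser = 0.75·0.4500 + 0.3·0.4500 + 0.15·0.1000; P(author M) ≈ 0.6923, P(author J) ≈ 0.2769, P(author P) ≈ 0.0308
After 'absent': normaliser = 0.75·0.6923 + 0.3·0.2769 + 0.15·0.0308; P(author M) ≈ 0.8555, P(author J) ≈ 0.1369, P(author P) ≈ 0.0076
After 'present': normaliser = 0.25·0.8555 + 0.7·0.1369 + 0.85·0.0076; P(author M) ≈ 0.6765, P(author J) ≈ 0.3031, P(author P) ≈ 0.0204
After 'absent': normaliser = 0.75·0.6765 + 0.3·0.3031 + 0.15·0.0204; P(author M) ≈ 0.8437, P(author J) ≈ 0.1512, P(author P) ≈ 0.0051
After 'absent': normaliser = 0.75·0.8437 + 0.3·0.1512 + 0.15·0.0051; P(author M) ≈ 0.9321, P(author J) ≈ 0.0668, P(author P) ≈ 0.0011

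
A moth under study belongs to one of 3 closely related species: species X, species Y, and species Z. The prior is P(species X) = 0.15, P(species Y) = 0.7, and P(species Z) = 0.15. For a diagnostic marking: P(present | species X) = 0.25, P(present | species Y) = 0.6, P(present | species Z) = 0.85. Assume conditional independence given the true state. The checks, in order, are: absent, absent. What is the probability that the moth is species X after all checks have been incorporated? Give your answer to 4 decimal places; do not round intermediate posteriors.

After 'absent': normaliser = 0.75·0.1500 + 0.4·0.7000 + 0.15·0.1500; P(species X) ≈ 0.2711, P(species Y) ≈ 0.6747, P(species Z) ≈ 0.0542
After 'absent': normaliser = 0.75·0.2711 + 0.4·0.6747 + 0.15·0.0542; P(species X) ≈ 0.4224, P(species Y) ≈ 0.5607, P(species Z) ≈ 0.0169

0.4224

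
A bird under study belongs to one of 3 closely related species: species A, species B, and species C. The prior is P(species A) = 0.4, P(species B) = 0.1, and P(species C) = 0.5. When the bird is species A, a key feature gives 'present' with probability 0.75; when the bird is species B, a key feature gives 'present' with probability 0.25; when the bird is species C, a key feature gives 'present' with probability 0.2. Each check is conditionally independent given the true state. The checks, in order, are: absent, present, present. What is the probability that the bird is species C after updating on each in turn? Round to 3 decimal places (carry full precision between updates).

After 'absent': normaliser = 0.25·0.4000 + 0.75·0.1000 + 0.8·0.5000; P(species A) ≈ 0.1739, P(species B) ≈ 0.1304, P(species C) ≈ 0.6957
After 'present': normaliser = 0.75·0.1739 + 0.25·0.1304 + 0.2·0.6957; P(species A) ≈ 0.4317, P(species B) ≈ 0.1079, P(species C) ≈ 0.4604
After 'present': normaliser = 0.75·0.4317 + 0.25·0.1079 + 0.2·0.4604; P(species A) ≈ 0.7311, P(species B) ≈ 0.0609, P(species C) ≈ 0.2080

0.208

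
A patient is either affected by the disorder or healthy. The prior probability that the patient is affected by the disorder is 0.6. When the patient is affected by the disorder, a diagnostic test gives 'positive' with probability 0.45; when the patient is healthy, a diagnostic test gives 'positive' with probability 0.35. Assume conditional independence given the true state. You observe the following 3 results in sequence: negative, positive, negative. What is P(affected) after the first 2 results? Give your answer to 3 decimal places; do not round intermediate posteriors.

0.620

After 'negative': P(affected) = 0.55·0.6000 / (0.55·0.6000 + 0.65·0.4000) ≈ 0.5593
After 'positive': P(affected) = 0.45·0.5593 / (0.45·0.5593 + 0.35·0.4407) ≈ 0.6200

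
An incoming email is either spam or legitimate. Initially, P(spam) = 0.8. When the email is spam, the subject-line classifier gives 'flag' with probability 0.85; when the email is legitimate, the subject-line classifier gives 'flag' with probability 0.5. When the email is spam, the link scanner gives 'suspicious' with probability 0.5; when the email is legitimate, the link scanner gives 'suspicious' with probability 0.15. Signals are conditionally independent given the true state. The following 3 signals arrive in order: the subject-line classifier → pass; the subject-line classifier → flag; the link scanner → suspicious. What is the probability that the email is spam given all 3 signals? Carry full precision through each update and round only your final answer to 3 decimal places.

After the subject-line classifier='pass': P(spam) = 0.15·0.8000 / (0.15·0.8000 + 0.5·0.2000) ≈ 0.5455
After the subject-line classifier='flag': P(spam) = 0.85·0.5455 / (0.85·0.5455 + 0.5·0.4545) ≈ 0.6711
After the link scanner='suspicious': P(spam) = 0.5·0.6711 / (0.5·0.6711 + 0.15·0.3289) ≈ 0.8718

0.872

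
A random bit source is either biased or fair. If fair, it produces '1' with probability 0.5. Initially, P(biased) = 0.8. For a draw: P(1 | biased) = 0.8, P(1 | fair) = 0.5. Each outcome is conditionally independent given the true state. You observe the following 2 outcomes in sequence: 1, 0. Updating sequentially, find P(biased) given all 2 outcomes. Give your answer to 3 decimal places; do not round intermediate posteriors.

0.719

Apply Bayes' rule sequentially, carrying P(biased) forward.
After '1': P(biased) = 0.8·0.8000 / (0.8·0.8000 + 0.5·0.2000) ≈ 0.8649
After '0': P(biased) = 0.2·0.8649 / (0.2·0.8649 + 0.5·0.1351) ≈ 0.7191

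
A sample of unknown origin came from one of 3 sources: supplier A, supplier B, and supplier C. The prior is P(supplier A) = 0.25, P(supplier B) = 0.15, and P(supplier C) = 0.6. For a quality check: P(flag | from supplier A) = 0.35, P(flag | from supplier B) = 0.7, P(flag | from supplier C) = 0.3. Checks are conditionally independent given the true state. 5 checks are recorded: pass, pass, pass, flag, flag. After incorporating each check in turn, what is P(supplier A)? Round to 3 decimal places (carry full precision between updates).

After 'pass': normaliser = 0.65·0.2500 + 0.3·0.1500 + 0.7·0.6000; P(supplier A) ≈ 0.2590, P(supplier B) ≈ 0.0717, P(supplier C) ≈ 0.6693
After 'pass': normaliser = 0.65·0.2590 + 0.3·0.0717 + 0.7·0.6693; P(supplier A) ≈ 0.2557, P(supplier B) ≈ 0.0327, P(supplier C) ≈ 0.7116
After 'pass': normaliser = 0.65·0.2557 + 0.3·0.0327 + 0.7·0.7116; P(supplier A) ≈ 0.2465, P(supplier B) ≈ 0.0145, P(supplier C) ≈ 0.7389
After 'flag': normaliser = 0.35·0.2465 + 0.7·0.0145 + 0.3·0.7389; P(supplier A) ≈ 0.2712, P(supplier B) ≈ 0.0320, P(supplier C) ≈ 0.6968
After 'flag': normaliser = 0.35·0.2712 + 0.7·0.0320 + 0.3·0.6968; P(supplier A) ≈ 0.2908, P(supplier B) ≈ 0.0686, P(supplier C) ≈ 0.6405

0.291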